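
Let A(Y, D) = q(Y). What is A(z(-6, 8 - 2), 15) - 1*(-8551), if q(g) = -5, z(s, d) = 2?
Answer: 8546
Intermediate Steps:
A(Y, D) = -5
A(z(-6, 8 - 2), 15) - 1*(-8551) = -5 - 1*(-8551) = -5 + 8551 = 8546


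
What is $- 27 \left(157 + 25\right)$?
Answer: $-4914$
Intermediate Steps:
$- 27 \left(157 + 25\right) = \left(-27\right) 182 = -4914$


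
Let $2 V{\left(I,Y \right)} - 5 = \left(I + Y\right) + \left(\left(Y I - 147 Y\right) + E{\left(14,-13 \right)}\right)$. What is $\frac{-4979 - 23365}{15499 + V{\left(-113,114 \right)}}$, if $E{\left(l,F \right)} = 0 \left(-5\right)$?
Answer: $- \frac{14172}{341} \approx -41.56$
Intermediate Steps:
$E{\left(l,F \right)} = 0$
$V{\left(I,Y \right)} = \frac{5}{2} + \frac{I}{2} - 73 Y + \frac{I Y}{2}$ ($V{\left(I,Y \right)} = \frac{5}{2} + \frac{\left(I + Y\right) + \left(\left(Y I - 147 Y\right) + 0\right)}{2} = \frac{5}{2} + \frac{\left(I + Y\right) + \left(\left(I Y - 147 Y\right) + 0\right)}{2} = \frac{5}{2} + \frac{\left(I + Y\right) + \left(\left(- 147 Y + I Y\right) + 0\right)}{2} = \frac{5}{2} + \frac{\left(I + Y\right) + \left(- 147 Y + I Y\right)}{2} = \frac{5}{2} + \frac{I - 146 Y + I Y}{2} = \frac{5}{2} + \left(\frac{I}{2} - 73 Y + \frac{I Y}{2}\right) = \frac{5}{2} + \frac{I}{2} - 73 Y + \frac{I Y}{2}$)
$\frac{-4979 - 23365}{15499 + V{\left(-113,114 \right)}} = \frac{-4979 - 23365}{15499 + \left(\frac{5}{2} + \frac{1}{2} \left(-113\right) - 8322 + \frac{1}{2} \left(-113\right) 114\right)} = - \frac{28344}{15499 - 14817} = - \frac{28344}{682} = \left(-28344\right) \frac{1}{682} = - \frac{14172}{341}$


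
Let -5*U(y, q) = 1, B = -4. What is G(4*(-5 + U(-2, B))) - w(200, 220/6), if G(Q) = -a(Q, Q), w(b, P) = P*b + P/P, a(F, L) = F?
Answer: -109703/15 ≈ -7313.5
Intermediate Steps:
U(y, q) = -⅕ (U(y, q) = -⅕*1 = -⅕)
w(b, P) = 1 + P*b (w(b, P) = P*b + 1 = 1 + P*b)
G(Q) = -Q
G(4*(-5 + U(-2, B))) - w(200, 220/6) = -4*(-5 - ⅕) - (1 + (220/6)*200) = -4*(-26)/5 - (1 + (220*(⅙))*200) = -1*(-104/5) - (1 + (110/3)*200) = 104/5 - (1 + 22000/3) = 104/5 - 1*22003/3 = 104/5 - 22003/3 = -109703/15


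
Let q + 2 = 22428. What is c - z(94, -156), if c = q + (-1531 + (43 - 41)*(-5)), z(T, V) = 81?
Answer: 20804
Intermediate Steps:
q = 22426 (q = -2 + 22428 = 22426)
c = 20885 (c = 22426 + (-1531 + (43 - 41)*(-5)) = 22426 + (-1531 + 2*(-5)) = 22426 + (-1531 - 10) = 22426 - 1541 = 20885)
c - z(94, -156) = 20885 - 1*81 = 20885 - 81 = 20804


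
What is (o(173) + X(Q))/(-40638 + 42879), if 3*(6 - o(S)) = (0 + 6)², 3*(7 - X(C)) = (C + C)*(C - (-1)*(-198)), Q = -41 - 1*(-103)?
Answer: 16867/6723 ≈ 2.5089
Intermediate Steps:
Q = 62 (Q = -41 + 103 = 62)
X(C) = 7 - 2*C*(-198 + C)/3 (X(C) = 7 - (C + C)*(C - (-1)*(-198))/3 = 7 - 2*C*(C - 1*198)/3 = 7 - 2*C*(C - 198)/3 = 7 - 2*C*(-198 + C)/3)
o(S) = -6 (o(S) = 6 - (0 + 6)²/3 = 6 - ⅓*6² = 6 - ⅓*36 = 6 - 12 = -6)
(o(173) + X(Q))/(-40638 + 42879) = (-6 + (7 + 132*62 - ⅔*62²))/(-40638 + 42879) = (-6 + (7 + 8184 - ⅔*3844))/2241 = (-6 + (7 + 8184 - 7688/3))*(1/2241) = (-6 + 16885/3)*(1/2241) = (16867/3)*(1/2241) = 16867/6723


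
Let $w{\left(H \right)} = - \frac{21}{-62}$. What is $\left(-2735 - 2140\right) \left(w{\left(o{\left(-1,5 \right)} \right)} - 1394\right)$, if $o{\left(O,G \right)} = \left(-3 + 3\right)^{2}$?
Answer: $\frac{421234125}{62} \approx 6.7941 \cdot 10^{6}$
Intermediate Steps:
$o{\left(O,G \right)} = 0$ ($o{\left(O,G \right)} = 0^{2} = 0$)
$w{\left(H \right)} = \frac{21}{62}$ ($w{\left(H \right)} = \left(-21\right) \left(- \frac{1}{62}\right) = \frac{21}{62}$)
$\left(-2735 - 2140\right) \left(w{\left(o{\left(-1,5 \right)} \right)} - 1394\right) = \left(-2735 - 2140\right) \left(\frac{21}{62} - 1394\right) = \left(-4875\right) \left(- \frac{86407}{62}\right) = \frac{421234125}{62}$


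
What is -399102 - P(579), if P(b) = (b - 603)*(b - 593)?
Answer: -399438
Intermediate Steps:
P(b) = (-603 + b)*(-593 + b)
-399102 - P(579) = -399102 - (357579 + 579**2 - 1196*579) = -399102 - (357579 + 335241 - 692484) = -399102 - 1*336 = -399102 - 336 = -399438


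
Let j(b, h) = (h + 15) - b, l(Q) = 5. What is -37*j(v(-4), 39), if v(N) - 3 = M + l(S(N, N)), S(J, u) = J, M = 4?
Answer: -1554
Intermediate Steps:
v(N) = 12 (v(N) = 3 + (4 + 5) = 3 + 9 = 12)
j(b, h) = 15 + h - b (j(b, h) = (15 + h) - b = 15 + h - b)
-37*j(v(-4), 39) = -37*(15 + 39 - 1*12) = -37*(15 + 39 - 12) = -37*42 = -1554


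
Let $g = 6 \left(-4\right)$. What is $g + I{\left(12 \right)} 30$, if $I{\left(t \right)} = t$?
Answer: $336$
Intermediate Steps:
$g = -24$
$g + I{\left(12 \right)} 30 = -24 + 12 \cdot 30 = -24 + 360 = 336$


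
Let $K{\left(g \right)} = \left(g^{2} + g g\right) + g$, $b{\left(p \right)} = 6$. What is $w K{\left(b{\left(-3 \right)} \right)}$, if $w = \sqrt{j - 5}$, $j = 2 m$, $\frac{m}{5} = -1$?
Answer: $78 i \sqrt{15} \approx 302.09 i$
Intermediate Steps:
$m = -5$ ($m = 5 \left(-1\right) = -5$)
$K{\left(g \right)} = g + 2 g^{2}$ ($K{\left(g \right)} = \left(g^{2} + g^{2}\right) + g = 2 g^{2} + g = g + 2 g^{2}$)
$j = -10$ ($j = 2 \left(-5\right) = -10$)
$w = i \sqrt{15}$ ($w = \sqrt{-10 - 5} = \sqrt{-15} = i \sqrt{15} \approx 3.873 i$)
$w K{\left(b{\left(-3 \right)} \right)} = i \sqrt{15} \cdot 6 \left(1 + 2 \cdot 6\right) = i \sqrt{15} \cdot 6 \left(1 + 12\right) = i \sqrt{15} \cdot 6 \cdot 13 = i \sqrt{15} \cdot 78 = 78 i \sqrt{15}$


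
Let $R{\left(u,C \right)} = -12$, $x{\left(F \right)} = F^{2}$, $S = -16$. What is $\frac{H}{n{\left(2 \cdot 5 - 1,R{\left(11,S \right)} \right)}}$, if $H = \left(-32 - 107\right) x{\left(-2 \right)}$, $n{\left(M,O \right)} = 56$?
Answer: $- \frac{139}{14} \approx -9.9286$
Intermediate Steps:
$H = -556$ ($H = \left(-32 - 107\right) \left(-2\right)^{2} = \left(-139\right) 4 = -556$)
$\frac{H}{n{\left(2 \cdot 5 - 1,R{\left(11,S \right)} \right)}} = - \frac{556}{56} = \left(-556\right) \frac{1}{56} = - \frac{139}{14}$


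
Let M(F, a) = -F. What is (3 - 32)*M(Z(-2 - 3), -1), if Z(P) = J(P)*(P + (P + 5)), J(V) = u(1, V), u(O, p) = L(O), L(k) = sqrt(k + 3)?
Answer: -290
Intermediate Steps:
L(k) = sqrt(3 + k)
u(O, p) = sqrt(3 + O)
J(V) = 2 (J(V) = sqrt(3 + 1) = sqrt(4) = 2)
Z(P) = 10 + 4*P (Z(P) = 2*(P + (P + 5)) = 2*(P + (5 + P)) = 2*(5 + 2*P) = 10 + 4*P)
(3 - 32)*M(Z(-2 - 3), -1) = (3 - 32)*(-(10 + 4*(-2 - 3))) = -(-29)*(10 + 4*(-5)) = -(-29)*(10 - 20) = -(-29)*(-10) = -29*10 = -290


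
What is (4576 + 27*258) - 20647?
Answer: -9105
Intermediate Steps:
(4576 + 27*258) - 20647 = (4576 + 6966) - 20647 = 11542 - 20647 = -9105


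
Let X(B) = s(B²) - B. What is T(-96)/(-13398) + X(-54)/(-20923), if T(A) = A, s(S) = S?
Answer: -899606/6674437 ≈ -0.13478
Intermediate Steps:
X(B) = B² - B
T(-96)/(-13398) + X(-54)/(-20923) = -96/(-13398) - 54*(-1 - 54)/(-20923) = -96*(-1/13398) - 54*(-55)*(-1/20923) = 16/2233 + 2970*(-1/20923) = 16/2233 - 2970/20923 = -899606/6674437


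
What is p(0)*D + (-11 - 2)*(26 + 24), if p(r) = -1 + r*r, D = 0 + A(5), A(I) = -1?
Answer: -649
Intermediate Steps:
D = -1 (D = 0 - 1 = -1)
p(r) = -1 + r**2
p(0)*D + (-11 - 2)*(26 + 24) = (-1 + 0**2)*(-1) + (-11 - 2)*(26 + 24) = (-1 + 0)*(-1) - 13*50 = -1*(-1) - 650 = 1 - 650 = -649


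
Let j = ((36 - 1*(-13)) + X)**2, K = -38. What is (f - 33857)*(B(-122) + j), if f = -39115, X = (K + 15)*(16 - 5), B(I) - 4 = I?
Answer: -3028192056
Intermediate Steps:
B(I) = 4 + I
X = -253 (X = (-38 + 15)*(16 - 5) = -23*11 = -253)
j = 41616 (j = ((36 - 1*(-13)) - 253)**2 = ((36 + 13) - 253)**2 = (49 - 253)**2 = (-204)**2 = 41616)
(f - 33857)*(B(-122) + j) = (-39115 - 33857)*((4 - 122) + 41616) = -72972*(-118 + 41616) = -72972*41498 = -3028192056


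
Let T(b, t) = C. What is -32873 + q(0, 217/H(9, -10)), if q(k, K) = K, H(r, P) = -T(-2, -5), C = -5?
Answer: -164148/5 ≈ -32830.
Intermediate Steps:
T(b, t) = -5
H(r, P) = 5 (H(r, P) = -1*(-5) = 5)
-32873 + q(0, 217/H(9, -10)) = -32873 + 217/5 = -164148/5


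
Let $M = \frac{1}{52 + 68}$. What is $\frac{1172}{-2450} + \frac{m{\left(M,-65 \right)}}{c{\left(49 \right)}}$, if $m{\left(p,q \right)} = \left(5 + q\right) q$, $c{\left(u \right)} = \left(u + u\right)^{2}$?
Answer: $- \frac{4339}{60025} \approx -0.072287$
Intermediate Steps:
$M = \frac{1}{120} \approx 0.0083333$
$c{\left(u \right)} = 4 u^{2}$ ($c{\left(u \right)} = \left(2 u\right)^{2} = 4 u^{2}$)
$m{\left(p,q \right)} = q \left(5 + q\right)$
$\frac{1172}{-2450} + \frac{m{\left(M,-65 \right)}}{c{\left(49 \right)}} = \frac{1172}{-2450} + \frac{\left(-65\right) \left(5 - 65\right)}{4 \cdot 49^{2}} = 1172 \left(- \frac{1}{2450}\right) + \frac{\left(-65\right) \left(-60\right)}{4 \cdot 2401} = - \frac{586}{1225} + \frac{3900}{9604} = - \frac{586}{1225} + 3900 \cdot \frac{1}{9604} = - \frac{586}{1225} + \frac{975}{2401} = - \frac{4339}{60025}$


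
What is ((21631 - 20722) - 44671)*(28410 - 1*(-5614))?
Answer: -1488958288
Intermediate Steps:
((21631 - 20722) - 44671)*(28410 - 1*(-5614)) = (909 - 44671)*(28410 + 5614) = -43762*34024 = -1488958288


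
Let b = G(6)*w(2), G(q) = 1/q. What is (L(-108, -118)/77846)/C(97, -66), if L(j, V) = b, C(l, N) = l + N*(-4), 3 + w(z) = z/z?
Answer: -1/84307218 ≈ -1.1861e-8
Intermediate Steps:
w(z) = -2 (w(z) = -3 + z/z = -3 + 1 = -2)
G(q) = 1/q
C(l, N) = l - 4*N
b = -⅓ (b = -2/6 = (⅙)*(-2) = -⅓ ≈ -0.33333)
L(j, V) = -⅓
(L(-108, -118)/77846)/C(97, -66) = (-⅓/77846)/(97 - 4*(-66)) = (-⅓*1/77846)/(97 + 264) = -1/233538/361 = -1/233538*1/361 = -1/84307218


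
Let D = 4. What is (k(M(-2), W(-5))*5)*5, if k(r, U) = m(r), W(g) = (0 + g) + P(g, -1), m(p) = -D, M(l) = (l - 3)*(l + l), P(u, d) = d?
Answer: -100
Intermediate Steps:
M(l) = 2*l*(-3 + l) (M(l) = (-3 + l)*(2*l) = 2*l*(-3 + l))
m(p) = -4 (m(p) = -1*4 = -4)
W(g) = -1 + g (W(g) = (0 + g) - 1 = g - 1 = -1 + g)
k(r, U) = -4
(k(M(-2), W(-5))*5)*5 = -4*5*5 = -20*5 = -100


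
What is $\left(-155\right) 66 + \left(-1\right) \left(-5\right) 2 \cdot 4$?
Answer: $-10190$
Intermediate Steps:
$\left(-155\right) 66 + \left(-1\right) \left(-5\right) 2 \cdot 4 = -10230 + 5 \cdot 2 \cdot 4 = -10230 + 10 \cdot 4 = -10230 + 40 = -10190$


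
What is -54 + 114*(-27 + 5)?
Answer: -2562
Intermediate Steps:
-54 + 114*(-27 + 5) = -54 + 114*(-22) = -54 - 2508 = -2562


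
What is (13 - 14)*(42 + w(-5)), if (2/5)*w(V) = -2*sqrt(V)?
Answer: -42 + 5*I*sqrt(5) ≈ -42.0 + 11.18*I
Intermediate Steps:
w(V) = -5*sqrt(V) (w(V) = 5*(-2*sqrt(V))/2 = -5*sqrt(V))
(13 - 14)*(42 + w(-5)) = (13 - 14)*(42 - 5*I*sqrt(5)) = -(42 - 5*I*sqrt(5)) = -42 + 5*I*sqrt(5)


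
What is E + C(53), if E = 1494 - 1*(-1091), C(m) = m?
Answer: 2638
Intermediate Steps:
E = 2585 (E = 1494 + 1091 = 2585)
E + C(53) = 2585 + 53 = 2638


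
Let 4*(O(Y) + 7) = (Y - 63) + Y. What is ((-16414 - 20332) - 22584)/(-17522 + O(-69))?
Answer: 237320/70317 ≈ 3.3750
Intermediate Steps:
O(Y) = -91/4 + Y/2 (O(Y) = -7 + ((Y - 63) + Y)/4 = -7 + ((-63 + Y) + Y)/4 = -7 + (-63 + 2*Y)/4 = -7 + (-63/4 + Y/2) = -91/4 + Y/2)
((-16414 - 20332) - 22584)/(-17522 + O(-69)) = ((-16414 - 20332) - 22584)/(-17522 + (-91/4 + (½)*(-69))) = (-36746 - 22584)/(-17522 + (-91/4 - 69/2)) = -59330/(-17522 - 229/4) = -59330/(-70317/4) = -59330*(-4/70317) = 237320/70317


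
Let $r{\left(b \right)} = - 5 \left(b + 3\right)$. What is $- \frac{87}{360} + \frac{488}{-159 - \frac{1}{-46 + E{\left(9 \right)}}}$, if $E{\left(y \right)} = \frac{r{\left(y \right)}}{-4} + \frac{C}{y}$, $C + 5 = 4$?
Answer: $- \frac{1965291}{593480} \approx -3.3115$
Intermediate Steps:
$C = -1$ ($C = -5 + 4 = -1$)
$r{\left(b \right)} = -15 - 5 b$ ($r{\left(b \right)} = - 5 \left(3 + b\right) = -15 - 5 b$)
$E{\left(y \right)} = \frac{15}{4} - \frac{1}{y} + \frac{5 y}{4}$ ($E{\left(y \right)} = \frac{-15 - 5 y}{-4} - \frac{1}{y} = \left(-15 - 5 y\right) \left(- \frac{1}{4}\right) - \frac{1}{y} = \left(\frac{15}{4} + \frac{5 y}{4}\right) - \frac{1}{y} = \frac{15}{4} - \frac{1}{y} + \frac{5 y}{4}$)
$- \frac{87}{360} + \frac{488}{-159 - \frac{1}{-46 + E{\left(9 \right)}}} = - \frac{87}{360} + \frac{488}{-159 - \frac{1}{-46 + \frac{-4 + 5 \cdot 9 \left(3 + 9\right)}{4 \cdot 9}}} = \left(-87\right) \frac{1}{360} + \frac{488}{-159 - \frac{1}{-46 + \frac{1}{4} \cdot \frac{1}{9} \left(-4 + 5 \cdot 9 \cdot 12\right)}} = - \frac{29}{120} + \frac{488}{-159 - \frac{1}{-46 + \frac{1}{4} \cdot \frac{1}{9} \left(-4 + 540\right)}} = - \frac{29}{120} + \frac{488}{-159 - \frac{1}{-46 + \frac{1}{4} \cdot \frac{1}{9} \cdot 536}} = - \frac{29}{120} + \frac{488}{-159 - \frac{1}{-46 + \frac{134}{9}}} = - \frac{29}{120} + \frac{488}{-159 - \frac{1}{- \frac{280}{9}}} = - \frac{29}{120} + \frac{488}{-159 - - \frac{9}{280}} = - \frac{29}{120} + \frac{488}{-159 + \frac{9}{280}} = - \frac{29}{120} + \frac{488}{- \frac{44511}{280}} = - \frac{29}{120} + 488 \left(- \frac{280}{44511}\right) = - \frac{29}{120} - \frac{136640}{44511} = - \frac{1965291}{593480}$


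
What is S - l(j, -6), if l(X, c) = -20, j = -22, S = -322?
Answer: -302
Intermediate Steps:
S - l(j, -6) = -322 - 1*(-20) = -322 + 20 = -302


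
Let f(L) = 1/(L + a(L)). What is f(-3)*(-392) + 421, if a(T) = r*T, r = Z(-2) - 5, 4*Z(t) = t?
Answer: 10583/27 ≈ 391.96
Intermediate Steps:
Z(t) = t/4
r = -11/2 (r = (¼)*(-2) - 5 = -½ - 5 = -11/2 ≈ -5.5000)
a(T) = -11*T/2
f(L) = -2/(9*L) (f(L) = 1/(L - 11*L/2) = 1/(-9*L/2) = -2/(9*L))
f(-3)*(-392) + 421 = -2/9/(-3)*(-392) + 421 = -2/9*(-⅓)*(-392) + 421 = (2/27)*(-392) + 421 = -784/27 + 421 = 10583/27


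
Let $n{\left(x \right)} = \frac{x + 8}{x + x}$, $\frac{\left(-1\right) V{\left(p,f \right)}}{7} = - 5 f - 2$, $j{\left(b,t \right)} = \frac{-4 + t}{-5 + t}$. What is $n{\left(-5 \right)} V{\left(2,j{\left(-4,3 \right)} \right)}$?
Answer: $- \frac{189}{20} \approx -9.45$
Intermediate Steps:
$j{\left(b,t \right)} = \frac{-4 + t}{-5 + t}$
$V{\left(p,f \right)} = 14 + 35 f$ ($V{\left(p,f \right)} = - 7 \left(- 5 f - 2\right) = - 7 \left(-2 - 5 f\right) = 14 + 35 f$)
$n{\left(x \right)} = \frac{8 + x}{2 x}$
$n{\left(-5 \right)} V{\left(2,j{\left(-4,3 \right)} \right)} = \frac{8 - 5}{2 \left(-5\right)} \left(14 + 35 \frac{-4 + 3}{-5 + 3}\right) = \frac{1}{2} \left(- \frac{1}{5}\right) 3 \left(14 + 35 \frac{1}{-2} \left(-1\right)\right) = - \frac{3 \left(14 + 35 \left(\left(- \frac{1}{2}\right) \left(-1\right)\right)\right)}{10} = - \frac{3 \left(14 + 35 \cdot \frac{1}{2}\right)}{10} = - \frac{3 \left(14 + \frac{35}{2}\right)}{10} = \left(- \frac{3}{10}\right) \frac{63}{2} = - \frac{189}{20}$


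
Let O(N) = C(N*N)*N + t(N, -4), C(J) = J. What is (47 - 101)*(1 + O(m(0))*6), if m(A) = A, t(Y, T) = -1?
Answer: 270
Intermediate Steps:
O(N) = -1 + N**3 (O(N) = (N*N)*N - 1 = N**2*N - 1 = N**3 - 1 = -1 + N**3)
(47 - 101)*(1 + O(m(0))*6) = (47 - 101)*(1 + (-1 + 0**3)*6) = -54*(1 + (-1 + 0)*6) = -54*(1 - 1*6) = -54*(1 - 6) = -54*(-5) = 270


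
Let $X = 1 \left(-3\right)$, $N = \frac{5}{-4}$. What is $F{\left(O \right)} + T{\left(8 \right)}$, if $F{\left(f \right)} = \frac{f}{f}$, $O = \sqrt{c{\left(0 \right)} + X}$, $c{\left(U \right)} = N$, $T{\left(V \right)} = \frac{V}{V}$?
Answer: $2$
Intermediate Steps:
$T{\left(V \right)} = 1$
$N = - \frac{5}{4}$ ($N = 5 \left(- \frac{1}{4}\right) = - \frac{5}{4} \approx -1.25$)
$c{\left(U \right)} = - \frac{5}{4}$
$X = -3$
$O = \frac{i \sqrt{17}}{2}$ ($O = \sqrt{- \frac{5}{4} - 3} = \sqrt{- \frac{17}{4}} = \frac{i \sqrt{17}}{2} \approx 2.0616 i$)
$F{\left(f \right)} = 1$
$F{\left(O \right)} + T{\left(8 \right)} = 1 + 1 = 2$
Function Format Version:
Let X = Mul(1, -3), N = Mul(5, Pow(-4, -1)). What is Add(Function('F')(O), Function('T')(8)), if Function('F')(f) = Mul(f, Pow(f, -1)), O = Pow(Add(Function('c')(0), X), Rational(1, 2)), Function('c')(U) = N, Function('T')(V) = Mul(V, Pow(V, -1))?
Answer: 2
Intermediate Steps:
Function('T')(V) = 1
N = Rational(-5, 4) (N = Mul(5, Rational(-1, 4)) = Rational(-5, 4) ≈ -1.2500)
Function('c')(U) = Rational(-5, 4)
X = -3
O = Mul(Rational(1, 2), I, Pow(17, Rational(1, 2))) (O = Pow(Add(Rational(-5, 4), -3), Rational(1, 2)) = Pow(Rational(-17, 4), Rational(1, 2)) = Mul(Rational(1, 2), I, Pow(17, Rational(1, 2))) ≈ Mul(2.0616, I))
Function('F')(f) = 1
Add(Function('F')(O), Function('T')(8)) = Add(1, 1) = 2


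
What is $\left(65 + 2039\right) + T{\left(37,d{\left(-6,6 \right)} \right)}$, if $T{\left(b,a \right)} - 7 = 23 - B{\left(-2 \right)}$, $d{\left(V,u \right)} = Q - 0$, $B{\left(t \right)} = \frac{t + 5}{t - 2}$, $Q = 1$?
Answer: $\frac{8539}{4} \approx 2134.8$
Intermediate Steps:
$B{\left(t \right)} = \frac{5 + t}{-2 + t}$
$d{\left(V,u \right)} = 1$ ($d{\left(V,u \right)} = 1 - 0 = 1 + 0 = 1$)
$T{\left(b,a \right)} = \frac{123}{4}$ ($T{\left(b,a \right)} = 7 + \left(23 - \frac{5 - 2}{-2 - 2}\right) = 7 + \left(23 - \frac{1}{-4} \cdot 3\right) = 7 + \left(23 - \left(- \frac{1}{4}\right) 3\right) = 7 + \left(23 - - \frac{3}{4}\right) = 7 + \left(23 + \frac{3}{4}\right) = 7 + \frac{95}{4} = \frac{123}{4}$)
$\left(65 + 2039\right) + T{\left(37,d{\left(-6,6 \right)} \right)} = \left(65 + 2039\right) + \frac{123}{4} = 2104 + \frac{123}{4} = \frac{8539}{4}$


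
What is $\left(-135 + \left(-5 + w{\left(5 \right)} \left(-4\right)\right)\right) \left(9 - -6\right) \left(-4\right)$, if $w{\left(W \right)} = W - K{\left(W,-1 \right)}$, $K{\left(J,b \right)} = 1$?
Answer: $9360$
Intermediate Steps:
$w{\left(W \right)} = -1 + W$ ($w{\left(W \right)} = W - 1 = -1 + W$)
$\left(-135 + \left(-5 + w{\left(5 \right)} \left(-4\right)\right)\right) \left(9 - -6\right) \left(-4\right) = \left(-135 + \left(-5 + \left(-1 + 5\right) \left(-4\right)\right)\right) \left(9 - -6\right) \left(-4\right) = \left(-135 + \left(-5 + 4 \left(-4\right)\right)\right) \left(9 + 6\right) \left(-4\right) = \left(-135 - 21\right) 15 \left(-4\right) = \left(-135 - 21\right) \left(-60\right) = \left(-156\right) \left(-60\right) = 9360$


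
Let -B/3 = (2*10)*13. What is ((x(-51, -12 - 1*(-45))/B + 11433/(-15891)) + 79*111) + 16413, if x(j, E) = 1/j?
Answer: 5306064971837/210714660 ≈ 25181.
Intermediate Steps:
B = -780 (B = -3*2*10*13 = -60*13 = -3*260 = -780)
((x(-51, -12 - 1*(-45))/B + 11433/(-15891)) + 79*111) + 16413 = ((1/(-51*(-780)) + 11433/(-15891)) + 79*111) + 16413 = ((-1/51*(-1/780) + 11433*(-1/15891)) + 8769) + 16413 = ((1/39780 - 3811/5297) + 8769) + 16413 = (-151596283/210714660 + 8769) + 16413 = 1847605257257/210714660 + 16413 = 5306064971837/210714660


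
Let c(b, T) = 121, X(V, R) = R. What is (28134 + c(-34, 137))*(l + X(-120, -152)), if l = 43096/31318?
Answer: -66642808100/15659 ≈ -4.2559e+6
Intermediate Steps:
l = 21548/15659 (l = 43096*(1/31318) = 21548/15659 ≈ 1.3761)
(28134 + c(-34, 137))*(l + X(-120, -152)) = (28134 + 121)*(21548/15659 - 152) = 28255*(-2358620/15659) = -66642808100/15659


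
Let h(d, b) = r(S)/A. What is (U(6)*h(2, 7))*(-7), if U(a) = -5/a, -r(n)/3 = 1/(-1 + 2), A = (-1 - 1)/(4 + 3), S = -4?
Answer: 245/4 ≈ 61.250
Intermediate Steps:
A = -2/7 ≈ -0.28571
r(n) = -3 (r(n) = -3/(-1 + 2) = -3/1 = -3*1 = -3)
h(d, b) = 21/2 (h(d, b) = -3/(-2/7) = -3*(-7/2) = 21/2)
(U(6)*h(2, 7))*(-7) = (-5/6*(21/2))*(-7) = (-5*⅙*(21/2))*(-7) = -⅚*21/2*(-7) = -35/4*(-7) = 245/4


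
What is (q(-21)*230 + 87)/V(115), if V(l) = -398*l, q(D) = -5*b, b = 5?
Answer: 5663/45770 ≈ 0.12373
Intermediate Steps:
q(D) = -25 (q(D) = -5*5 = -25)
(q(-21)*230 + 87)/V(115) = (-25*230 + 87)/((-398*115)) = (-5750 + 87)/(-45770) = -5663*(-1/45770) = 5663/45770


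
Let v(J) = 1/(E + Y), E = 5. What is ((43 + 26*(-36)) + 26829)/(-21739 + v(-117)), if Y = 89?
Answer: -2437984/2043465 ≈ -1.1931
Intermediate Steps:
v(J) = 1/94 (v(J) = 1/(5 + 89) = 1/94)
((43 + 26*(-36)) + 26829)/(-21739 + v(-117)) = ((43 + 26*(-36)) + 26829)/(-21739 + 1/94) = ((43 - 936) + 26829)/(-2043465/94) = (-893 + 26829)*(-94/2043465) = 25936*(-94/2043465) = -2437984/2043465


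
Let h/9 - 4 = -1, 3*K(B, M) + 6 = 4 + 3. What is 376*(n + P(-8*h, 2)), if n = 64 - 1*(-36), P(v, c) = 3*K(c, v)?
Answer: 37976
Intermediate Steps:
K(B, M) = 1/3 (K(B, M) = -2 + (4 + 3)/3 = -2 + (1/3)*7 = -2 + 7/3 = 1/3)
h = 27 (h = 36 + 9*(-1) = 36 - 9 = 27)
P(v, c) = 1 (P(v, c) = 3*(1/3) = 1)
n = 100 (n = 64 + 36 = 100)
376*(n + P(-8*h, 2)) = 376*(100 + 1) = 376*101 = 37976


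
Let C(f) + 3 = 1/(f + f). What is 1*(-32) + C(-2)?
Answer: -141/4 ≈ -35.250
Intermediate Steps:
C(f) = -3 + 1/(2*f) (C(f) = -3 + 1/(f + f) = -3 + 1/(2*f))
1*(-32) + C(-2) = 1*(-32) + (-3 + (1/2)/(-2)) = -32 + (-3 + (1/2)*(-1/2)) = -32 + (-3 - 1/4) = -32 - 13/4 = -141/4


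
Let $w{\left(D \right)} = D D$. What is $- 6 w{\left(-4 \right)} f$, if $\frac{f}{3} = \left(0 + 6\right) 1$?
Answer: $-1728$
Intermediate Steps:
$w{\left(D \right)} = D^{2}$
$f = 18$ ($f = 3 \left(0 + 6\right) 1 = 3 \cdot 6 \cdot 1 = 3 \cdot 6 = 18$)
$- 6 w{\left(-4 \right)} f = - 6 \left(-4\right)^{2} \cdot 18 = \left(-6\right) 16 \cdot 18 = \left(-96\right) 18 = -1728$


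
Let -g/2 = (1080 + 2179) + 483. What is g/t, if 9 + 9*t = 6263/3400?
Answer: 229010400/24337 ≈ 9410.0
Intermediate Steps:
t = -24337/30600 (t = -1 + (6263/3400)/9 = -1 + (6263*(1/3400))/9 = -1 + (1/9)*(6263/3400) = -1 + 6263/30600 = -24337/30600 ≈ -0.79533)
g = -7484 (g = -2*((1080 + 2179) + 483) = -2*(3259 + 483) = -2*3742 = -7484)
g/t = -7484/(-24337/30600) = -7484*(-30600/24337) = 229010400/24337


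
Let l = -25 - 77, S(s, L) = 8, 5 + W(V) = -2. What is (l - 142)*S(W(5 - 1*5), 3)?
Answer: -1952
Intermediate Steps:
W(V) = -7 (W(V) = -5 - 2 = -7)
l = -102
(l - 142)*S(W(5 - 1*5), 3) = (-102 - 142)*8 = -244*8 = -1952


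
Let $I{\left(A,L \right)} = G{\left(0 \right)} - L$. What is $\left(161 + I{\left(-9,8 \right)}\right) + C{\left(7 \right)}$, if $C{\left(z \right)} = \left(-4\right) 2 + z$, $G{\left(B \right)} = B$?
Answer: $152$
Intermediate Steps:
$C{\left(z \right)} = -8 + z$
$I{\left(A,L \right)} = - L$ ($I{\left(A,L \right)} = 0 - L = - L$)
$\left(161 + I{\left(-9,8 \right)}\right) + C{\left(7 \right)} = \left(161 - 8\right) + \left(-8 + 7\right) = \left(161 - 8\right) - 1 = 153 - 1 = 152$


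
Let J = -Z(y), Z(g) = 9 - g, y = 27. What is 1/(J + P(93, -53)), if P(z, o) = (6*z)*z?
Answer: 1/51912 ≈ 1.9263e-5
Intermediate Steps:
P(z, o) = 6*z²
J = 18 (J = -(9 - 1*27) = -(9 - 27) = -1*(-18) = 18)
1/(J + P(93, -53)) = 1/(18 + 6*93²) = 1/(18 + 6*8649) = 1/(18 + 51894) = 1/51912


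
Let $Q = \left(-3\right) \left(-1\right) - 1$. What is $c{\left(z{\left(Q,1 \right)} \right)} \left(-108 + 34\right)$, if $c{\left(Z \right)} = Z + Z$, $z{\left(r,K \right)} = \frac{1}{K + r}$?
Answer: $- \frac{148}{3} \approx -49.333$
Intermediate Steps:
$Q = 2$ ($Q = 3 + \left(-1 + \left(-4 + 4\right)\right) = 3 + \left(-1 + 0\right) = 3 - 1 = 2$)
$c{\left(Z \right)} = 2 Z$
$c{\left(z{\left(Q,1 \right)} \right)} \left(-108 + 34\right) = \frac{2}{1 + 2} \left(-108 + 34\right) = \frac{2}{3} \left(-74\right) = - \frac{148}{3}$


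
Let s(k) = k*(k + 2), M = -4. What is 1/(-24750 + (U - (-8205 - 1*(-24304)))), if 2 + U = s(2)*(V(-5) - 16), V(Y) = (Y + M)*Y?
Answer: -1/40619 ≈ -2.4619e-5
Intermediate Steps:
V(Y) = Y*(-4 + Y) (V(Y) = (Y - 4)*Y = (-4 + Y)*Y = Y*(-4 + Y))
s(k) = k*(2 + k)
U = 230 (U = -2 + (2*(2 + 2))*(-5*(-4 - 5) - 16) = -2 + (2*4)*(-5*(-9) - 16) = -2 + 8*(45 - 16) = -2 + 8*29 = -2 + 232 = 230)
1/(-24750 + (U - (-8205 - 1*(-24304)))) = 1/(-24750 + (230 - (-8205 - 1*(-24304)))) = 1/(-24750 + (230 - (-8205 + 24304))) = 1/(-24750 + (230 - 1*16099)) = 1/(-24750 + (230 - 16099)) = 1/(-24750 - 15869) = 1/(-40619) = -1/40619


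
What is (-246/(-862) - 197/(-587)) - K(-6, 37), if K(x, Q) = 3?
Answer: -601883/252997 ≈ -2.3790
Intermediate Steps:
(-246/(-862) - 197/(-587)) - K(-6, 37) = (-246/(-862) - 197/(-587)) - 1*3 = (-246*(-1/862) - 197*(-1/587)) - 3 = (123/431 + 197/587) - 3 = 157108/252997 - 3 = -601883/252997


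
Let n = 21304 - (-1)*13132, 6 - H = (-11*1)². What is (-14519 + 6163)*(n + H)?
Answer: -286786276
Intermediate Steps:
H = -115 (H = 6 - (-11*1)² = 6 - 1*(-11)² = 6 - 1*121 = 6 - 121 = -115)
n = 34436 (n = 21304 - 1*(-13132) = 21304 + 13132 = 34436)
(-14519 + 6163)*(n + H) = (-14519 + 6163)*(34436 - 115) = -8356*34321 = -286786276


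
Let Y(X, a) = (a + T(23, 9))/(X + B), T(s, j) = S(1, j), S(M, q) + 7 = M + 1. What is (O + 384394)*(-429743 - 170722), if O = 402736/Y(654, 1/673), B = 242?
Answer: 36262070612484870/841 ≈ 4.3118e+13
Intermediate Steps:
S(M, q) = -6 + M (S(M, q) = -7 + (M + 1) = -7 + (1 + M) = -6 + M)
T(s, j) = -5 (T(s, j) = -6 + 1 = -5)
Y(X, a) = (-5 + a)/(242 + X) (Y(X, a) = (a - 5)/(X + 242) = (-5 + a)/(242 + X))
O = -60713257472/841 (O = 402736/(((-5 + 1/673)/(242 + 654))) = 402736/(((-5 + 1/673)/896)) = 402736/(((1/896)*(-3364/673))) = 402736/(-841/150752) = 402736*(-150752/841) = -60713257472/841 ≈ -7.2192e+7)
(O + 384394)*(-429743 - 170722) = (-60713257472/841 + 384394)*(-429743 - 170722) = -60389982118/841*(-600465) = 36262070612484870/841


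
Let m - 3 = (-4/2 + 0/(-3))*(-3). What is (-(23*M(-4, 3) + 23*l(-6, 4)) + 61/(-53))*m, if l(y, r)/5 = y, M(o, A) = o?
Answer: 372465/53 ≈ 7027.6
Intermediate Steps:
l(y, r) = 5*y
m = 9 (m = 3 + (-4/2 + 0/(-3))*(-3) = 3 + (-4*½ + 0*(-⅓))*(-3) = 3 + (-2 + 0)*(-3) = 3 - 2*(-3) = 3 + 6 = 9)
(-(23*M(-4, 3) + 23*l(-6, 4)) + 61/(-53))*m = (-23/(1/(-4 + 5*(-6))) + 61/(-53))*9 = (-23/(1/(-4 - 30)) + 61*(-1/53))*9 = (-23/(1/(-34)) - 61/53)*9 = (-23/(-1/34) - 61/53)*9 = (-23*(-34) - 61/53)*9 = (782 - 61/53)*9 = (41385/53)*9 = 372465/53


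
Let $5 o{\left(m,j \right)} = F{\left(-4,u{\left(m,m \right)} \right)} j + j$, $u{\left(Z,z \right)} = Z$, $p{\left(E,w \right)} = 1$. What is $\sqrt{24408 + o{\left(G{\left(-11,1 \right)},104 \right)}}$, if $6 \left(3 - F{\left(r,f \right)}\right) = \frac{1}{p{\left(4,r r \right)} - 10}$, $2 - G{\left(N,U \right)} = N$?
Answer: $\frac{2 \sqrt{12398865}}{45} \approx 156.5$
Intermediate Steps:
$G{\left(N,U \right)} = 2 - N$
$F{\left(r,f \right)} = \frac{163}{54}$ ($F{\left(r,f \right)} = 3 - \frac{1}{6 \left(1 - 10\right)} = 3 - \frac{1}{6 \left(-9\right)} = 3 - - \frac{1}{54} = 3 + \frac{1}{54} = \frac{163}{54}$)
$o{\left(m,j \right)} = \frac{217 j}{270}$ ($o{\left(m,j \right)} = \frac{\frac{163 j}{54} + j}{5} = \frac{\frac{217}{54} j}{5} = \frac{217 j}{270}$)
$\sqrt{24408 + o{\left(G{\left(-11,1 \right)},104 \right)}} = \sqrt{24408 + \frac{217}{270} \cdot 104} = \sqrt{24408 + \frac{11284}{135}} = \sqrt{\frac{3306364}{135}} = \frac{2 \sqrt{12398865}}{45}$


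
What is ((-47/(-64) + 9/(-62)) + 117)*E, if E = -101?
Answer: -23562997/1984 ≈ -11877.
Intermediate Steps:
((-47/(-64) + 9/(-62)) + 117)*E = ((-47/(-64) + 9/(-62)) + 117)*(-101) = ((-47*(-1/64) + 9*(-1/62)) + 117)*(-101) = ((47/64 - 9/62) + 117)*(-101) = (1169/1984 + 117)*(-101) = (233297/1984)*(-101) = -23562997/1984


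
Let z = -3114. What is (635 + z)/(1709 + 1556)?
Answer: -2479/3265 ≈ -0.75926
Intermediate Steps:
(635 + z)/(1709 + 1556) = (635 - 3114)/(1709 + 1556) = -2479/3265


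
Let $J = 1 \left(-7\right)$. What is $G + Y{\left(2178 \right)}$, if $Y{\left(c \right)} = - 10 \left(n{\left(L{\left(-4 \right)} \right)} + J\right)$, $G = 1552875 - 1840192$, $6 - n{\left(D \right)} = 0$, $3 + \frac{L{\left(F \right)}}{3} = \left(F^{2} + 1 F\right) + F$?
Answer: $-287307$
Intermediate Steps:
$J = -7$
$L{\left(F \right)} = -9 + 3 F^{2} + 6 F$ ($L{\left(F \right)} = -9 + 3 \left(\left(F^{2} + 1 F\right) + F\right) = -9 + 3 \left(\left(F^{2} + F\right) + F\right) = -9 + 3 \left(\left(F + F^{2}\right) + F\right) = -9 + 3 \left(F^{2} + 2 F\right) = -9 + \left(3 F^{2} + 6 F\right) = -9 + 3 F^{2} + 6 F$)
$n{\left(D \right)} = 6$ ($n{\left(D \right)} = 6 - 0 = 6 + 0 = 6$)
$G = -287317$ ($G = 1552875 - 1840192 = -287317$)
$Y{\left(c \right)} = 10$ ($Y{\left(c \right)} = - 10 \left(6 - 7\right) = \left(-10\right) \left(-1\right) = 10$)
$G + Y{\left(2178 \right)} = -287317 + 10 = -287307$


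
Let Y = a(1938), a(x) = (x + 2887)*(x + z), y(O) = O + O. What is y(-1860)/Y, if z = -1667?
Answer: -744/261515 ≈ -0.0028450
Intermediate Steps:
y(O) = 2*O
a(x) = (-1667 + x)*(2887 + x) (a(x) = (x + 2887)*(x - 1667) = (2887 + x)*(-1667 + x) = (-1667 + x)*(2887 + x))
Y = 1307575 (Y = -4812629 + 1938² + 1220*1938 = -4812629 + 3755844 + 2364360 = 1307575)
y(-1860)/Y = (2*(-1860))/1307575 = -3720*1/1307575 = -744/261515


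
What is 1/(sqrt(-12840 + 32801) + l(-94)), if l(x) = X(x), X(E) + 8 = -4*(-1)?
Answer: 4/19945 + sqrt(19961)/19945 ≈ 0.0072842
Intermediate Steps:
X(E) = -4 (X(E) = -8 - 4*(-1) = -8 + 4 = -4)
l(x) = -4
1/(sqrt(-12840 + 32801) + l(-94)) = 1/(sqrt(-12840 + 32801) - 4) = 1/(sqrt(19961) - 4) = 1/(-4 + sqrt(19961))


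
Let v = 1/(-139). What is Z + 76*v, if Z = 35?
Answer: 4789/139 ≈ 34.453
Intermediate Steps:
v = -1/139 ≈ -0.0071942
Z + 76*v = 35 + 76*(-1/139) = 35 - 76/139 = 4789/139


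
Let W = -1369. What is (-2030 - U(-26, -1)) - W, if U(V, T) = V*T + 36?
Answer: -723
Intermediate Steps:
U(V, T) = 36 + T*V (U(V, T) = T*V + 36 = 36 + T*V)
(-2030 - U(-26, -1)) - W = (-2030 - (36 - 1*(-26))) - 1*(-1369) = (-2030 - (36 + 26)) + 1369 = (-2030 - 1*62) + 1369 = (-2030 - 62) + 1369 = -2092 + 1369 = -723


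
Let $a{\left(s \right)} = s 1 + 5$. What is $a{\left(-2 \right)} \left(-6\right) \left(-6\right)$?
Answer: $108$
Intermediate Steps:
$a{\left(s \right)} = 5 + s$ ($a{\left(s \right)} = s + 5 = 5 + s$)
$a{\left(-2 \right)} \left(-6\right) \left(-6\right) = \left(5 - 2\right) \left(-6\right) \left(-6\right) = 3 \left(-6\right) \left(-6\right) = \left(-18\right) \left(-6\right) = 108$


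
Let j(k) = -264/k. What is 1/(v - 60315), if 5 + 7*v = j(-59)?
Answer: -413/24910126 ≈ -1.6580e-5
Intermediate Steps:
v = -31/413 (v = -5/7 + (-264/(-59))/7 = -5/7 + (-264*(-1/59))/7 = -5/7 + (⅐)*(264/59) = -5/7 + 264/413 = -31/413 ≈ -0.075060)
1/(v - 60315) = 1/(-31/413 - 60315) = 1/(-24910126/413) = -413/24910126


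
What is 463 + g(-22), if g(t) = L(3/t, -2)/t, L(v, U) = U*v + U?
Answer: 112065/242 ≈ 463.08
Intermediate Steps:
L(v, U) = U + U*v
g(t) = (-2 - 6/t)/t (g(t) = (-2*(1 + 3/t))/t = (-2 - 6/t)/t)
463 + g(-22) = 463 + 2*(-3 - 1*(-22))/(-22)² = 463 + 2*(1/484)*(-3 + 22) = 463 + 2*(1/484)*19 = 463 + 19/242 = 112065/242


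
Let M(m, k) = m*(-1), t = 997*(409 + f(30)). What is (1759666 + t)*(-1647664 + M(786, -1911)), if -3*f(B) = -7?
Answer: -10730248991200/3 ≈ -3.5768e+12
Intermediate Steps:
f(B) = 7/3 (f(B) = -1/3*(-7) = 7/3)
t = 1230298/3 (t = 997*(409 + 7/3) = 997*(1234/3) = 1230298/3 ≈ 4.1010e+5)
M(m, k) = -m
(1759666 + t)*(-1647664 + M(786, -1911)) = (1759666 + 1230298/3)*(-1647664 - 1*786) = 6509296*(-1647664 - 786)/3 = (6509296/3)*(-1648450) = -10730248991200/3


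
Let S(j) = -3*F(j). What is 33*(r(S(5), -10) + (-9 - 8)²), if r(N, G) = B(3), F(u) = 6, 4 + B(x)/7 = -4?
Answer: 7689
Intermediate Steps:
B(x) = -56 (B(x) = -28 + 7*(-4) = -28 - 28 = -56)
S(j) = -18 (S(j) = -3*6 = -18)
r(N, G) = -56
33*(r(S(5), -10) + (-9 - 8)²) = 33*(-56 + (-9 - 8)²) = 33*(-56 + (-17)²) = 33*(-56 + 289) = 33*233 = 7689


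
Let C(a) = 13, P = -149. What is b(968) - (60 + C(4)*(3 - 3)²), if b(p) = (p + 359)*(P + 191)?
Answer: 55674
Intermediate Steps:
b(p) = 15078 + 42*p (b(p) = (p + 359)*(-149 + 191) = (359 + p)*42 = 15078 + 42*p)
b(968) - (60 + C(4)*(3 - 3)²) = (15078 + 42*968) - (60 + 13*(3 - 3)²) = (15078 + 40656) - (60 + 13*0²) = 55734 - (60 + 13*0) = 55734 - (60 + 0) = 55734 - 1*60 = 55734 - 60 = 55674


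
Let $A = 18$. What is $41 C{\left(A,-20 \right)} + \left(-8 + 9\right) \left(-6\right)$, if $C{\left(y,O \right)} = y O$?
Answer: $-14766$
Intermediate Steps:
$C{\left(y,O \right)} = O y$
$41 C{\left(A,-20 \right)} + \left(-8 + 9\right) \left(-6\right) = 41 \left(\left(-20\right) 18\right) + \left(-8 + 9\right) \left(-6\right) = 41 \left(-360\right) + 1 \left(-6\right) = -14760 - 6 = -14766$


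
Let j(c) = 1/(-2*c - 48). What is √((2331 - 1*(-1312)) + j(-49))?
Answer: 3*√40478/10 ≈ 60.357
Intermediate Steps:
j(c) = 1/(-48 - 2*c)
√((2331 - 1*(-1312)) + j(-49)) = √((2331 - 1*(-1312)) - 1/(48 + 2*(-49))) = √((2331 + 1312) - 1/(48 - 98)) = √(3643 - 1/(-50)) = √(3643 - 1*(-1/50)) = √(3643 + 1/50) = √(182151/50) = 3*√40478/10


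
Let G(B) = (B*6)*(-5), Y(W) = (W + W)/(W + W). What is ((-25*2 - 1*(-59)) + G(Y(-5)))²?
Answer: 441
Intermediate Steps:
Y(W) = 1 (Y(W) = (2*W)/((2*W)) = (2*W)*(1/(2*W)) = 1)
G(B) = -30*B (G(B) = (6*B)*(-5) = -30*B)
((-25*2 - 1*(-59)) + G(Y(-5)))² = ((-25*2 - 1*(-59)) - 30*1)² = ((-50 + 59) - 30)² = (9 - 30)² = (-21)² = 441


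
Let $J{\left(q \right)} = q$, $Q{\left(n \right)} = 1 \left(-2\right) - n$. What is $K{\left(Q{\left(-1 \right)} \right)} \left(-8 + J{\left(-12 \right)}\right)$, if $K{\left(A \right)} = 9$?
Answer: $-180$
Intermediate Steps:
$Q{\left(n \right)} = -2 - n$
$K{\left(Q{\left(-1 \right)} \right)} \left(-8 + J{\left(-12 \right)}\right) = 9 \left(-8 - 12\right) = 9 \left(-20\right) = -180$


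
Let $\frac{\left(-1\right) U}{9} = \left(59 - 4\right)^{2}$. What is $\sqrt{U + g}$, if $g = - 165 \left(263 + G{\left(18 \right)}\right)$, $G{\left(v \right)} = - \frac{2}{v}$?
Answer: $\frac{i \sqrt{635415}}{3} \approx 265.71 i$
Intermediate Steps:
$g = - \frac{130130}{3}$ ($g = - 165 \left(263 - \frac{2}{18}\right) = - 165 \left(263 - \frac{1}{9}\right) = \left(-165\right) \frac{2366}{9} = - \frac{130130}{3} \approx -43377.0$)
$U = -27225$ ($U = - 9 \left(59 - 4\right)^{2} = - 9 \cdot 55^{2} = \left(-9\right) 3025 = -27225$)
$\sqrt{U + g} = \sqrt{-27225 - \frac{130130}{3}} = \sqrt{- \frac{211805}{3}} = \frac{i \sqrt{635415}}{3}$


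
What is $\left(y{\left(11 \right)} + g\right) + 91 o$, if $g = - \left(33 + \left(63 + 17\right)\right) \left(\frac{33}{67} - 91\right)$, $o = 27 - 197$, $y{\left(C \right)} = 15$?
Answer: $- \frac{350253}{67} \approx -5227.7$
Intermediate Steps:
$o = -170$
$g = \frac{685232}{67}$ ($g = - \left(33 + 80\right) \left(33 \cdot \frac{1}{67} - 91\right) = - 113 \left(\frac{33}{67} - 91\right) = - \frac{113 \left(-6064\right)}{67} = \left(-1\right) \left(- \frac{685232}{67}\right) = \frac{685232}{67} \approx 10227.0$)
$\left(y{\left(11 \right)} + g\right) + 91 o = \left(15 + \frac{685232}{67}\right) + 91 \left(-170\right) = \frac{686237}{67} - 15470 = - \frac{350253}{67}$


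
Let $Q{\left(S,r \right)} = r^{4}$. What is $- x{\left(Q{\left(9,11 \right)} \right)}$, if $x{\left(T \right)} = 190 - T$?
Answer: $14451$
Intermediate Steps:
$- x{\left(Q{\left(9,11 \right)} \right)} = - (190 - 11^{4}) = - (190 - 14641) = \left(-1\right) \left(-14451\right) = 14451$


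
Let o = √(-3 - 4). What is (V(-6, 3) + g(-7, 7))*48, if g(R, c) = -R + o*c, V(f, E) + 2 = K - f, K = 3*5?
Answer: 1248 + 336*I*√7 ≈ 1248.0 + 888.97*I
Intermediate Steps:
o = I*√7 (o = √(-7) = I*√7 ≈ 2.6458*I)
K = 15
V(f, E) = 13 - f (V(f, E) = -2 + (15 - f) = 13 - f)
g(R, c) = -R + I*c*√7 (g(R, c) = -R + (I*√7)*c = -R + I*c*√7)
(V(-6, 3) + g(-7, 7))*48 = ((13 - 1*(-6)) + (-1*(-7) + I*7*√7))*48 = ((13 + 6) + (7 + 7*I*√7))*48 = (19 + (7 + 7*I*√7))*48 = (26 + 7*I*√7)*48 = 1248 + 336*I*√7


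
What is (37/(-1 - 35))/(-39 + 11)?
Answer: 37/1008 ≈ 0.036706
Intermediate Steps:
(37/(-1 - 35))/(-39 + 11) = (37/(-36))/(-28) = -1/36*37*(-1/28) = -37/36*(-1/28) = 37/1008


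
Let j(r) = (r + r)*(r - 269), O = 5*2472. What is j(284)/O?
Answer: 71/103 ≈ 0.68932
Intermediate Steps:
O = 12360
j(r) = 2*r*(-269 + r) (j(r) = (2*r)*(-269 + r) = 2*r*(-269 + r))
j(284)/O = (2*284*(-269 + 284))/12360 = (2*284*15)*(1/12360) = 8520*(1/12360) = 71/103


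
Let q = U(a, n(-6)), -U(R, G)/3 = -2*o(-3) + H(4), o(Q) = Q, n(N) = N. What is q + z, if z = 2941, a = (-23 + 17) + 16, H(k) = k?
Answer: 2911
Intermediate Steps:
a = 10 (a = -6 + 16 = 10)
U(R, G) = -30 (U(R, G) = -3*(-2*(-3) + 4) = -3*(6 + 4) = -3*10 = -30)
q = -30
q + z = -30 + 2941 = 2911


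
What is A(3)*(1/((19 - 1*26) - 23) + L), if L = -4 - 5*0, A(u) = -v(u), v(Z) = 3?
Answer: 121/10 ≈ 12.100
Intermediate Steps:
A(u) = -3 (A(u) = -1*3 = -3)
L = -4 (L = -4 + 0 = -4)
A(3)*(1/((19 - 1*26) - 23) + L) = -3*(1/((19 - 1*26) - 23) - 4) = -3*(1/((19 - 26) - 23) - 4) = -3*(1/(-7 - 23) - 4) = -3*(1/(-30) - 4) = -3*(-1/30 - 4) = -3*(-121/30) = 121/10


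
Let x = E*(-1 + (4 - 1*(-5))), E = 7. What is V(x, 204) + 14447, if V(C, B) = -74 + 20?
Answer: 14393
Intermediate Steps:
x = 56 (x = 7*(-1 + (4 - 1*(-5))) = 7*(-1 + (4 + 5)) = 7*(-1 + 9) = 7*8 = 56)
V(C, B) = -54
V(x, 204) + 14447 = -54 + 14447 = 14393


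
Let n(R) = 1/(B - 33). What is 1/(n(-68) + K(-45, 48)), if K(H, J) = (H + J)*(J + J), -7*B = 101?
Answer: 332/95609 ≈ 0.0034725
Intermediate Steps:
B = -101/7 (B = -1/7*101 = -101/7 ≈ -14.429)
n(R) = -7/332 (n(R) = 1/(-101/7 - 33) = 1/(-332/7) = -7/332)
K(H, J) = 2*J*(H + J) (K(H, J) = (H + J)*(2*J) = 2*J*(H + J))
1/(n(-68) + K(-45, 48)) = 1/(-7/332 + 2*48*(-45 + 48)) = 1/(-7/332 + 2*48*3) = 1/(-7/332 + 288) = 1/(95609/332) = 332/95609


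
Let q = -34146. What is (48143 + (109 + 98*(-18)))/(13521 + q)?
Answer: -15496/6875 ≈ -2.2540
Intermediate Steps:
(48143 + (109 + 98*(-18)))/(13521 + q) = (48143 + (109 + 98*(-18)))/(13521 - 34146) = (48143 + (109 - 1764))/(-20625) = (48143 - 1655)*(-1/20625) = 46488*(-1/20625) = -15496/6875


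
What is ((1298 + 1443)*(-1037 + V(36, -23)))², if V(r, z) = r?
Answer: 7528114675081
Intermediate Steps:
((1298 + 1443)*(-1037 + V(36, -23)))² = ((1298 + 1443)*(-1037 + 36))² = (2741*(-1001))² = (-2743741)² = 7528114675081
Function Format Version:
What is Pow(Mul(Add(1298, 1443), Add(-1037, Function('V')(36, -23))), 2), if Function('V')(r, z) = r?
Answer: 7528114675081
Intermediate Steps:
Pow(Mul(Add(1298, 1443), Add(-1037, Function('V')(36, -23))), 2) = Pow(Mul(Add(1298, 1443), Add(-1037, 36)), 2) = Pow(Mul(2741, -1001), 2) = Pow(-2743741, 2) = 7528114675081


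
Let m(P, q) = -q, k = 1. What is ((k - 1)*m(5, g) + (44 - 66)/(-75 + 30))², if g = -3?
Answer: 484/2025 ≈ 0.23901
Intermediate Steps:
((k - 1)*m(5, g) + (44 - 66)/(-75 + 30))² = ((1 - 1)*(-1*(-3)) + (44 - 66)/(-75 + 30))² = (0*3 - 22/(-45))² = (0 - 22*(-1/45))² = (0 + 22/45)² = (22/45)² = 484/2025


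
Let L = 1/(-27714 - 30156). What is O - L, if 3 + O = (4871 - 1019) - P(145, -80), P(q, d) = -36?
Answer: 224824951/57870 ≈ 3885.0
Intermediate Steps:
L = -1/57870 (L = 1/(-57870) = -1/57870 ≈ -1.7280e-5)
O = 3885 (O = -3 + ((4871 - 1019) - 1*(-36)) = -3 + (3852 + 36) = -3 + 3888 = 3885)
O - L = 3885 - 1*(-1/57870) = 3885 + 1/57870 = 224824951/57870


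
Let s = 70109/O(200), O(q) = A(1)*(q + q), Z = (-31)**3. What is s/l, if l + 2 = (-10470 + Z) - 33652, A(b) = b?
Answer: -70109/29566000 ≈ -0.0023713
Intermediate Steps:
Z = -29791
O(q) = 2*q (O(q) = 1*(q + q) = 1*(2*q) = 2*q)
s = 70109/400 (s = 70109/((2*200)) = 70109/400 ≈ 175.27)
l = -73915 (l = -2 + ((-10470 - 29791) - 33652) = -2 + (-40261 - 33652) = -2 - 73913 = -73915)
s/l = (70109/400)/(-73915) = (70109/400)*(-1/73915) = -70109/29566000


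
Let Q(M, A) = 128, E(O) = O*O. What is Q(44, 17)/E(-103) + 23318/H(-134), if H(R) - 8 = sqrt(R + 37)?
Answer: 1979065904/1708049 - 23318*I*sqrt(97)/161 ≈ 1158.7 - 1426.4*I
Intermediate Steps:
E(O) = O**2
H(R) = 8 + sqrt(37 + R) (H(R) = 8 + sqrt(R + 37) = 8 + sqrt(37 + R))
Q(44, 17)/E(-103) + 23318/H(-134) = 128/((-103)**2) + 23318/(8 + sqrt(37 - 134)) = 128/10609 + 23318/(8 + sqrt(-97)) = 128*(1/10609) + 23318/(8 + I*sqrt(97)) = 128/10609 + 23318/(8 + I*sqrt(97))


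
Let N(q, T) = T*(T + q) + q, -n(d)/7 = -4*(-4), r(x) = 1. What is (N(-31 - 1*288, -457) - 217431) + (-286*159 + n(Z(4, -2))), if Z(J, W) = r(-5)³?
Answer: 91296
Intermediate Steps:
Z(J, W) = 1 (Z(J, W) = 1³ = 1)
n(d) = -112 (n(d) = -(-28)*(-4) = -7*16 = -112)
N(q, T) = q + T*(T + q)
(N(-31 - 1*288, -457) - 217431) + (-286*159 + n(Z(4, -2))) = (((-31 - 1*288) + (-457)² - 457*(-31 - 1*288)) - 217431) + (-286*159 - 112) = (((-31 - 288) + 208849 - 457*(-31 - 288)) - 217431) + (-45474 - 112) = ((-319 + 208849 - 457*(-319)) - 217431) - 45586 = ((-319 + 208849 + 145783) - 217431) - 45586 = (354313 - 217431) - 45586 = 136882 - 45586 = 91296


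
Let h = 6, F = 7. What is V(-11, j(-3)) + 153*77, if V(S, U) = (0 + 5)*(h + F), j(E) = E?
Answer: 11846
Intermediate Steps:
V(S, U) = 65 (V(S, U) = (0 + 5)*(6 + 7) = 5*13 = 65)
V(-11, j(-3)) + 153*77 = 65 + 153*77 = 65 + 11781 = 11846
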